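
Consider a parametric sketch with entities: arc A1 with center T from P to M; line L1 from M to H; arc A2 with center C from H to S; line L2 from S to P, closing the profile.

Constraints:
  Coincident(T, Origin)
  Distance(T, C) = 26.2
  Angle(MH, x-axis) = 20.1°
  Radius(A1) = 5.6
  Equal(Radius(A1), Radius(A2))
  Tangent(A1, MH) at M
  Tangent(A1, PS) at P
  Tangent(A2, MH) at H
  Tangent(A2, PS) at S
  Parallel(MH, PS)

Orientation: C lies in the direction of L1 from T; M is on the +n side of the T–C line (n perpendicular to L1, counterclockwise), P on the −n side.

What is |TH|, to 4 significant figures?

26.79

The slot axis is L1's direction at 20.1°, so u = (cos 20.1°, sin 20.1°) = (0.9391, 0.3437) and n = (−sin 20.1°, cos 20.1°) = (-0.3437, 0.9391). T is at the origin and C lies 26.2 along u from T, so C = 26.2·u = (24.60, 9.004). Tangency of A1 to both parallel lines with radius 5.6 puts M and P at T ± 5.6·n: M = (-1.924, 5.259), P = (1.924, -5.259). Equal radii place H and S the same way about C: H = C + 5.6·n = (22.68, 14.26), S = C − 5.6·n = (26.53, 3.745). Then |TH| = |H − T| = 26.79.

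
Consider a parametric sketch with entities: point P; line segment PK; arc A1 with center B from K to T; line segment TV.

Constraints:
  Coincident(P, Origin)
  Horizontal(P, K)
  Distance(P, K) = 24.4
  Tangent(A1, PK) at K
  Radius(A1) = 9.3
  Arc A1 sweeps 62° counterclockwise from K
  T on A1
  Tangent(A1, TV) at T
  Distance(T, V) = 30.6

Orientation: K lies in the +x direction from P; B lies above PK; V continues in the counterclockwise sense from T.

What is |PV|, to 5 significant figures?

56.814

P is at the origin; P and K share the same y with |PK| = 24.4 and K on the +x side, so K = (24.400, 0.0000). Tangency of A1 to PK means the radius BK is perpendicular to PK, so B = K + (0, 9.3) = (24.400, 9.3000). On A1, K sits at bearing -90° from B; a 62° counterclockwise sweep puts T at bearing -28°, so T = B + 9.3·(cos -28°, sin -28°) = (32.611, 4.9339). The tangent condition forces BT to be normal to TV, so TV runs along (−sin -28°, cos -28°); with |TV| = 30.6, V = (46.977, 31.952). Then |PV| = |V − P| = 56.814.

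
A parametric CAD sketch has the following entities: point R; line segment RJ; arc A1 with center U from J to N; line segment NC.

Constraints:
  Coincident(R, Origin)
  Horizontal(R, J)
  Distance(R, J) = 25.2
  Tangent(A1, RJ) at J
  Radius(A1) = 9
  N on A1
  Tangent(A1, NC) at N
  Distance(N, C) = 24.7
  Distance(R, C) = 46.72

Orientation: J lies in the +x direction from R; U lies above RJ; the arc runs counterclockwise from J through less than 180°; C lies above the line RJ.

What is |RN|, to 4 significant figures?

35.57

Checks: R = (0.00, 0.00) ✓; |UN| = 9.000 ✓; ∠(UN, NC) = 90.00° ✓; |NC| = 24.70 ✓; |RC| = 46.72 ✓.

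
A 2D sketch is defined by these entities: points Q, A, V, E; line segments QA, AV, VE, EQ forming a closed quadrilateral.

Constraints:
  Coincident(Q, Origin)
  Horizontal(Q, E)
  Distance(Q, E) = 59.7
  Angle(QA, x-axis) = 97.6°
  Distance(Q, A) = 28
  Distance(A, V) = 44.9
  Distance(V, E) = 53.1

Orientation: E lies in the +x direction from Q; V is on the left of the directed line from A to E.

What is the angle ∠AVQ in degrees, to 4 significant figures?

26.16°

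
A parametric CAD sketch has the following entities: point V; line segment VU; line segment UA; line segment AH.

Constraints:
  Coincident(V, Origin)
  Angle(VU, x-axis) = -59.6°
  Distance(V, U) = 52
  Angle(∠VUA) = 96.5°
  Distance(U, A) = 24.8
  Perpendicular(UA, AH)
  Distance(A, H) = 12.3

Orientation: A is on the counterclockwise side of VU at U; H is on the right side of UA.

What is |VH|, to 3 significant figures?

70.9

V is at the origin; VU runs at -59.6° with length 52.0, so U = 52.0·(cos -59.6°, sin -59.6°) = (26.3, -44.9). ∠VUA = 96.5°, so UA runs at -59.6° + (180° − 96.5°) = 23.9° from the x-axis; with |UA| = 24.8, A = U + 24.8·(cos 23.9°, sin 23.9°) = (49.0, -34.8). The perpendicularity gives AH at right angles to UA; with |AH| = 12.3 on the right of UA, H = A + 12.3·(0.405, -0.914) = (54.0, -46.0). Then |VH| = |H − V| = 70.9.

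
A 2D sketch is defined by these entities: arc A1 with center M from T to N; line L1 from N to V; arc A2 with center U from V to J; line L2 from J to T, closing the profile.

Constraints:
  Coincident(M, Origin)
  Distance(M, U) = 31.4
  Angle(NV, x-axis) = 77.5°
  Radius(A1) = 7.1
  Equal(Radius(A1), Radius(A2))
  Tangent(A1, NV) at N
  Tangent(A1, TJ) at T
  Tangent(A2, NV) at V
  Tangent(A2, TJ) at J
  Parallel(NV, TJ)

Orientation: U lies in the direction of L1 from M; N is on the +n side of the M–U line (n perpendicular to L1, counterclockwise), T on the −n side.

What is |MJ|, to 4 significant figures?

32.19

Tangency of A1 to both parallel lines with radius 7.1 puts N and T at M ± 7.1·n: N = (-6.932, 1.537), T = (6.932, -1.537). Equal radii place V and J the same way about U: V = U + 7.1·n = (-0.1355, 32.19), J = U − 7.1·n = (13.73, 29.12). Then |MJ| = |J − M| = 32.19.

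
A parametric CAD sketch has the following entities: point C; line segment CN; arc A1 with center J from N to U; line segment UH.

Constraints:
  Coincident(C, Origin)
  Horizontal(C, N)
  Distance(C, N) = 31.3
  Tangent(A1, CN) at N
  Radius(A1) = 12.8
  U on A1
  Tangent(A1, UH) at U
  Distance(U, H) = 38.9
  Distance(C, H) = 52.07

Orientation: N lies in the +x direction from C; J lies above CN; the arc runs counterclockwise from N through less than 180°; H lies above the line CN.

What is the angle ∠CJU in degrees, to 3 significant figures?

160°

Checks: C.y = 0.00, N.y = 0.00 ✓; |JU| = 12.80 ✓; ∠(JU, UH) = 90.00° ✓; |UH| = 38.90 ✓; |CH| = 52.07 ✓.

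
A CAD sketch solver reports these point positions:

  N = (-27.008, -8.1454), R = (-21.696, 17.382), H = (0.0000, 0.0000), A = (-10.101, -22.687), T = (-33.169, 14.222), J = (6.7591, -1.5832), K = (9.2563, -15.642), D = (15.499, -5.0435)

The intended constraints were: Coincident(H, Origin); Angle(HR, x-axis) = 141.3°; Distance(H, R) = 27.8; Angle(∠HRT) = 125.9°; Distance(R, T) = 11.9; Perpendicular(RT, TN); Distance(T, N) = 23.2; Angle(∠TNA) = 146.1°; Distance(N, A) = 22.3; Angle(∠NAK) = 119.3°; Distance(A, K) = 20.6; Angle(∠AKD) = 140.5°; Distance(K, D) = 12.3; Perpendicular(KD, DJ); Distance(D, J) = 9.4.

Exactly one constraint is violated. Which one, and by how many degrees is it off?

Perpendicular(KD, DJ) — off by 8.90°.

H = (0.00, 0.00) ✓; HR at 141.3° ✓; |HR| = 27.80 ✓; ∠HRT = 125.9° ✓; |RT| = 11.90 ✓; ∠(RT, TN) = 90.00° ✓; |TN| = 23.20 ✓; ∠TNA = 146.1° ✓; |NA| = 22.30 ✓; ∠NAK = 119.3° ✓; |AK| = 20.60 ✓; ∠AKD = 140.5° ✓; |KD| = 12.30 ✓; ∠(KD, DJ) = 98.90° ✗; |DJ| = 9.400 ✓.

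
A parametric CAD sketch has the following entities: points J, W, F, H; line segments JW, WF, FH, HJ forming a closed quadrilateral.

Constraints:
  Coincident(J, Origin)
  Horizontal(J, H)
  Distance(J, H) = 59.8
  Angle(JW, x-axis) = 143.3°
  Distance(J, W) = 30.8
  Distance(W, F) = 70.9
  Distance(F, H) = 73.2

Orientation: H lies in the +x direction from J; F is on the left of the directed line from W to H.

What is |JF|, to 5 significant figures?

71.584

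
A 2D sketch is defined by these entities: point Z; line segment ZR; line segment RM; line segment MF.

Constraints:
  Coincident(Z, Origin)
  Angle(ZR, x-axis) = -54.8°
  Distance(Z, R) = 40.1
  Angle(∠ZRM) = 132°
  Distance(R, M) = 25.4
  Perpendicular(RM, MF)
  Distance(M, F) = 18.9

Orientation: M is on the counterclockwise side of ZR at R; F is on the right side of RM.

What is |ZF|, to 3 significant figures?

71.4

Z is at the origin; ZR runs at -54.8° with length 40.1, so R = 40.1·(cos -54.8°, sin -54.8°) = (23.1, -32.8). ∠ZRM = 132.0°, so RM runs at -54.8° + (180° − 132.0°) = -6.80° from the x-axis; with |RM| = 25.4, M = R + 25.4·(cos -6.80°, sin -6.80°) = (48.3, -35.8). RM ⟂ MF; with |MF| = 18.9 on the right of RM, F = M + 18.9·(-0.118, -0.993) = (46.1, -54.5). Then |ZF| = |F − Z| = 71.4.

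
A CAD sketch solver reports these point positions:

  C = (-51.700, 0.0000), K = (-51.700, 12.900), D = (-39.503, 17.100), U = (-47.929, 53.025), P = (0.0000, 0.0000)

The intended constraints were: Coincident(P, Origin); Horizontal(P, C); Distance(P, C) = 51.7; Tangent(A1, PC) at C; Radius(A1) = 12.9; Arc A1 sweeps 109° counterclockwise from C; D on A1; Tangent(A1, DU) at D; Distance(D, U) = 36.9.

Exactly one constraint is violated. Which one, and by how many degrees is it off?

Tangent(A1, DU) at D — off by 5.80°.

P = (0.00, 0.00) ✓; P.y = 0.00, C.y = 0.00 ✓; |PC| = 51.70 ✓; ∠(KC, CP) = 90.00° ✓; |KC| = 12.90 ✓; bearing(K→D) − bearing(K→C) = 109.0° ✓; |KD| = 12.90 ✓; ∠(KD, DU) = 95.80° ✗; |DU| = 36.90 ✓.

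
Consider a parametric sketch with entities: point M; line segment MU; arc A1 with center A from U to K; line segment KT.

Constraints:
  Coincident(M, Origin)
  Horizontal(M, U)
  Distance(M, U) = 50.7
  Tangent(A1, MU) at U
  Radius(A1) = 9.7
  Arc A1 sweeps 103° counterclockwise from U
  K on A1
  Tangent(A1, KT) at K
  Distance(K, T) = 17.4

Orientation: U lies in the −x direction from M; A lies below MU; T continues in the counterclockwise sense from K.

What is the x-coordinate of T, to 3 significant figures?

-56.2

M is at the origin; M and U share the same y with |MU| = 50.7 and U on the −x side, so U = (-50.7, 0.00). The tangent condition forces AU to be normal to MU, so A = U + (0, -9.7) = (-50.7, -9.70). On A1, U sits at bearing 90° from A; a 103° counterclockwise sweep puts K at bearing 193°, so K = A + 9.7·(cos 193°, sin 193°) = (-60.2, -11.9). Since A1 is tangent to KT there, AK ⟂ KT, so KT runs along (−sin 193°, cos 193°); with |KT| = 17.4, T = (-56.2, -28.8). So T.x = -56.2.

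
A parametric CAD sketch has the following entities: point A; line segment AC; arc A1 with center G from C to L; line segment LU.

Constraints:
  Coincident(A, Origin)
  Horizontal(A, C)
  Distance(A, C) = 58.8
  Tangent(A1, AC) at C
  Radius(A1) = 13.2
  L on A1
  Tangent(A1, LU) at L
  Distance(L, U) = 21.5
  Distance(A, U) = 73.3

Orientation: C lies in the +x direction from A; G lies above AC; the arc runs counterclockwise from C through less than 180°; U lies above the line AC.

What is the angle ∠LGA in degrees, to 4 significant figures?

169.8°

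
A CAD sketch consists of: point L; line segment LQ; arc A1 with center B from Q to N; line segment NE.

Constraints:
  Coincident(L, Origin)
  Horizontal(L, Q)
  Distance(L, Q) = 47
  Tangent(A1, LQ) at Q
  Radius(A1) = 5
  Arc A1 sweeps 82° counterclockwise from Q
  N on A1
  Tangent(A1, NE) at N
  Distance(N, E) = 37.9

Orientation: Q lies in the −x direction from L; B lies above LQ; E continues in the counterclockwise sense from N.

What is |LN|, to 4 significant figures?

42.27

L is at the origin; LQ is horizontal with |LQ| = 47.0 and Q on the −x side, so Q = (-47.00, 0.000). Tangency of A1 to LQ means the radius BQ is perpendicular to LQ, so B = Q + (0, 5) = (-47.00, 5.000). On A1, Q sits at bearing -90° from B; an 82° counterclockwise sweep puts N at bearing -8°, so N = B + 5.0·(cos -8°, sin -8°) = (-42.05, 4.304). Then |LN| = |N − L| = 42.27.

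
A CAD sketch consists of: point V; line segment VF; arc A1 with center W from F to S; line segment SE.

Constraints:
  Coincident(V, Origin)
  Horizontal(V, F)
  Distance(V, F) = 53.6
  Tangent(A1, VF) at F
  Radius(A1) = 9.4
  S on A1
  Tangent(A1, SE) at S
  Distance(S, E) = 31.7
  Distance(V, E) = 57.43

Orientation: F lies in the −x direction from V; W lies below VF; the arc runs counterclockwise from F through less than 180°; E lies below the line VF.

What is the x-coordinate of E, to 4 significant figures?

-41.17

V is at the origin; V and F share the same y with |VF| = 53.6 and F on the −x side, so F = (-53.60, 0.000). The tangent condition forces WF to be normal to VF, so W = F + (0, -9.4) = (-53.60, -9.400). Since WS ⟂ SE (tangency), |WE| = √(9.4² + 31.7²) = 33.06 regardless of where S sits on A1. So E lies on both circle(V, 57.43) and circle(W, 33.06); the below-VF intersection is E = (-41.17, -40.04). S is the foot of the tangent from E: S = (-60.95, -15.26).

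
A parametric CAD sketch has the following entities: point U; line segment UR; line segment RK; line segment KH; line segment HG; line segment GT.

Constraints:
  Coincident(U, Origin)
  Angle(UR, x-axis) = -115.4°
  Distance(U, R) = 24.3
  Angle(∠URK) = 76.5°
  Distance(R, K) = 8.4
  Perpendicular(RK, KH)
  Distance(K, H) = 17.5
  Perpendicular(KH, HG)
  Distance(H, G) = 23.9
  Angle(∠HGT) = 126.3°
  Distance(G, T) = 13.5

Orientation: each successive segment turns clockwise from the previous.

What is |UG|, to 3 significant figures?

22.0

U is at the origin; UR runs at -115.4° with length 24.3, so R = (-10.4, -22.0). ∠URK = 76.5° gives RK at 141° from the x-axis; with |RK| = 8.4, K = (-17.0, -16.7). The perpendicularity gives KH at right angles to RK, so KH runs at 51.1°; with |KH| = 17.5, H = (-5.97, -3.06). KH is perpendicular to HG, so HG runs at -38.9°; with |HG| = 23.9, G = (12.6, -18.1). Then |UG| = |G − U| = 22.0.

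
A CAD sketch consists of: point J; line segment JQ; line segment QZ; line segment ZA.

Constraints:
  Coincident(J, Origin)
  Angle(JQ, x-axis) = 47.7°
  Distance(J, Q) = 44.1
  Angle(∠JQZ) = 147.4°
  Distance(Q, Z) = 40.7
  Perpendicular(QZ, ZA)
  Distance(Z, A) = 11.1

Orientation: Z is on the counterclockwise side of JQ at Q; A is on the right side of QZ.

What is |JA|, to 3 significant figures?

85.3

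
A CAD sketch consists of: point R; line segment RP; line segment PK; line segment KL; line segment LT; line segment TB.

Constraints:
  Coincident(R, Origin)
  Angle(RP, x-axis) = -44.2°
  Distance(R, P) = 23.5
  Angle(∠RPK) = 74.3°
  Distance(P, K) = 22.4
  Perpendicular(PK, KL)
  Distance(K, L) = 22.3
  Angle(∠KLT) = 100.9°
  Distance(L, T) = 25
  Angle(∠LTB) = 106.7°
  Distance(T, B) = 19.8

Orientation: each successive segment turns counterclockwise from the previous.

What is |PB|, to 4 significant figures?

14.77

R is at the origin; RP runs at -44.2° with length 23.5, so P = (16.85, -16.38). ∠RPK = 74.3° gives PK at 61.50° from the x-axis; with |PK| = 22.4, K = (27.54, 3.302). The perpendicularity gives KL at right angles to PK, so KL runs at 151.5°; with |KL| = 22.3, L = (7.938, 13.94). ∠KLT = 100.9° gives LT at -129.4° from the x-axis; with |LT| = 25.0, T = (-7.930, -5.376). ∠LTB = 106.7° gives TB at -56.10° from the x-axis; with |TB| = 19.8, B = (3.113, -21.81). Then |PB| = |B − P| = 14.77.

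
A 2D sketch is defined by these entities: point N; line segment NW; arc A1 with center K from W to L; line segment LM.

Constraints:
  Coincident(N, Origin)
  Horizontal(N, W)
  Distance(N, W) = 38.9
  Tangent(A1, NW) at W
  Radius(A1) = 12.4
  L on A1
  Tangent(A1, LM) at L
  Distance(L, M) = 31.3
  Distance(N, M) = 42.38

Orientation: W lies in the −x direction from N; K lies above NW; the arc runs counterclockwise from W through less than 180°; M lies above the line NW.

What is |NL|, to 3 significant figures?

28.4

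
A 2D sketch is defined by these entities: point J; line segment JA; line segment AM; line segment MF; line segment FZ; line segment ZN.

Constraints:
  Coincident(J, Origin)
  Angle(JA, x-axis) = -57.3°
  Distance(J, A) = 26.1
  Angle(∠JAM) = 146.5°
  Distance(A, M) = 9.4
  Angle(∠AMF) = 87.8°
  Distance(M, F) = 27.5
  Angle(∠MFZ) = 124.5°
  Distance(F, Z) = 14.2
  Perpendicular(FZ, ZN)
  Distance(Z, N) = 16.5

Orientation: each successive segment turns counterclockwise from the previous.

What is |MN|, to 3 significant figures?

30.4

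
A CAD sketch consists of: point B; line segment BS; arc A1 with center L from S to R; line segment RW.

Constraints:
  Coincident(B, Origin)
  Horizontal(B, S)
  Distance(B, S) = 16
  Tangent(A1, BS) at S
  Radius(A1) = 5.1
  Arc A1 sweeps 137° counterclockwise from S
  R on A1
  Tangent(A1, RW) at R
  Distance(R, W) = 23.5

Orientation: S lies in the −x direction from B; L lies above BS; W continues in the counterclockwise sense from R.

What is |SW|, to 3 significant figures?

28.4

B is at the origin; B and S share the same y with |BS| = 16.0 and S on the −x side, so S = (-16.0, 0.00). A1 meets BS tangentially, so LS is at right angles to BS, so L = S + (0, 5.1) = (-16.0, 5.10). On A1, S sits at bearing -90° from L; a 137° counterclockwise sweep puts R at bearing 47°, so R = L + 5.1·(cos 47°, sin 47°) = (-12.5, 8.83). The tangent condition forces LR to be normal to RW, so RW runs along (−sin 47°, cos 47°); with |RW| = 23.5, W = (-29.7, 24.9). Then |SW| = |W − S| = 28.4.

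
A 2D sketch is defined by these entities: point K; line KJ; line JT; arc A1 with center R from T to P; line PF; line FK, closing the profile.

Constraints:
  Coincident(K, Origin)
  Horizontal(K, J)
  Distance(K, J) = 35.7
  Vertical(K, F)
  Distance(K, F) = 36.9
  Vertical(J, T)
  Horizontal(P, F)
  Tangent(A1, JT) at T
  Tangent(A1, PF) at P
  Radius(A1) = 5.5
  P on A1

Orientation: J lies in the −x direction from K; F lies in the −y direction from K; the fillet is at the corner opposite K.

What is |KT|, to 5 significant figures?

47.544

K is at the origin; KJ is horizontal with |KJ| = 35.7 and J on the −x side, so J = (-35.700, 0.0000). KF is vertical with |KF| = 36.9 and F on the −y side, so F = (0.0000, -36.900). The virtual corner opposite K is at (-35.700, -36.900). The tangent condition forces RT to be normal to JT and A1 meets PF tangentially, so RP is at right angles to PF, with radius 5.5, so the center R sits 5.5 in from both sides at R = (-30.200, -31.400). That places the tangent points at T = (-35.700, -31.400) on JT and P = (-30.200, -36.900) on PF. Then |KT| = |T − K| = 47.544.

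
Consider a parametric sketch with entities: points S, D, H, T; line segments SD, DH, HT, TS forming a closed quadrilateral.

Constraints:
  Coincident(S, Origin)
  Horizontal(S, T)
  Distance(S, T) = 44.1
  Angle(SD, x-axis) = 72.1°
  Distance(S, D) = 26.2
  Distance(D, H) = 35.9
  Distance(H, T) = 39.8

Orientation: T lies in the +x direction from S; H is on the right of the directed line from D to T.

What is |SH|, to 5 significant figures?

12.356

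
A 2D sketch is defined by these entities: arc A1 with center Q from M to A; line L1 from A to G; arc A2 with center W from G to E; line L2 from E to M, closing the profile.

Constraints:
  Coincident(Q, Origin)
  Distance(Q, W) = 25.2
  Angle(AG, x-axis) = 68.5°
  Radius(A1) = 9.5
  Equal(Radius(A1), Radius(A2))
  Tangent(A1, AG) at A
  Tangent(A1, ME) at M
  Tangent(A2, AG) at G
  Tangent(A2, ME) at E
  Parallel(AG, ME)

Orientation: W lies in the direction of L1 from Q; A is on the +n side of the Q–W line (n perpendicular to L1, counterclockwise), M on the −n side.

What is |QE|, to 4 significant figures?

26.93

Tangency of A1 to both parallel lines with radius 9.5 puts A and M at Q ± 9.5·n: A = (-8.839, 3.482), M = (8.839, -3.482). Equal radii place G and E the same way about W: G = W + 9.5·n = (0.3969, 26.93), E = W − 9.5·n = (18.07, 19.96). Then |QE| = |E − Q| = 26.93.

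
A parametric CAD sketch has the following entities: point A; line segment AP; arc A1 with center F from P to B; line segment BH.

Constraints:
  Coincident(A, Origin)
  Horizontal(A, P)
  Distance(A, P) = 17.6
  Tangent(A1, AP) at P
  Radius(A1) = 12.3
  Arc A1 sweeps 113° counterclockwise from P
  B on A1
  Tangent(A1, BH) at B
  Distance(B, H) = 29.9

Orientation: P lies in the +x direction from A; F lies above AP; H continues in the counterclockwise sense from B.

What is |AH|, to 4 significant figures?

47.84

A is at the origin; AP is horizontal with |AP| = 17.6 and P on the +x side, so P = (17.60, 0.000). A1 meets AP tangentially, so FP is at right angles to AP, so F = P + (0, 12.3) = (17.60, 12.30). On A1, P sits at bearing -90° from F; a 113° counterclockwise sweep puts B at bearing 23°, so B = F + 12.3·(cos 23°, sin 23°) = (28.92, 17.11). The tangent condition forces FB to be normal to BH, so BH runs along (−sin 23°, cos 23°); with |BH| = 29.9, H = (17.24, 44.63). Then |AH| = |H − A| = 47.84.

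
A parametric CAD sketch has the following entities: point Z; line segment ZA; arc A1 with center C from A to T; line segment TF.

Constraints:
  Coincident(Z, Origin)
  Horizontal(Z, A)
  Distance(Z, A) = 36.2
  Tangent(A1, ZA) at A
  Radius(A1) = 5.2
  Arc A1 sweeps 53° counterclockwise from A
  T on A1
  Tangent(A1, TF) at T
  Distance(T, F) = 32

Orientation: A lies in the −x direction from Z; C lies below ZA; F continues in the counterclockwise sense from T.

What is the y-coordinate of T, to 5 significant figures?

-2.0706

Z is at the origin; Z and A share the same y with |ZA| = 36.2 and A on the −x side, so A = (-36.200, 0.0000). A1 meets ZA tangentially, so CA is at right angles to ZA, so C = A + (0, -5.2) = (-36.200, -5.2000). On A1, A sits at bearing 90° from C; a 53° counterclockwise sweep puts T at bearing 143°, so T = C + 5.2·(cos 143°, sin 143°) = (-40.353, -2.0706). So T.y = -2.0706.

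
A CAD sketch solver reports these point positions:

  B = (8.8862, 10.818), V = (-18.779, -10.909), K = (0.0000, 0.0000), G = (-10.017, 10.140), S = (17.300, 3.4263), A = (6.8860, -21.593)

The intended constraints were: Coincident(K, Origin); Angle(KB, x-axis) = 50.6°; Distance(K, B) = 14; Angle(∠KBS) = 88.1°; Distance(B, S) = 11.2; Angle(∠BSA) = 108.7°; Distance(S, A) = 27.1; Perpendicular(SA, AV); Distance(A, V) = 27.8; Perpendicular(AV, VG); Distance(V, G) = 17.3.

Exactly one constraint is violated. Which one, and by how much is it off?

Distance(V, G) = 17.3 — off by 5.50.

K = (0.00, 0.00) ✓; KB at 50.60° ✓; |KB| = 14.00 ✓; ∠KBS = 88.10° ✓; |BS| = 11.20 ✓; ∠BSA = 108.7° ✓; |SA| = 27.10 ✓; ∠(SA, AV) = 90.00° ✓; |AV| = 27.80 ✓; ∠(AV, VG) = 90.00° ✓; |VG| = 22.80 ✗.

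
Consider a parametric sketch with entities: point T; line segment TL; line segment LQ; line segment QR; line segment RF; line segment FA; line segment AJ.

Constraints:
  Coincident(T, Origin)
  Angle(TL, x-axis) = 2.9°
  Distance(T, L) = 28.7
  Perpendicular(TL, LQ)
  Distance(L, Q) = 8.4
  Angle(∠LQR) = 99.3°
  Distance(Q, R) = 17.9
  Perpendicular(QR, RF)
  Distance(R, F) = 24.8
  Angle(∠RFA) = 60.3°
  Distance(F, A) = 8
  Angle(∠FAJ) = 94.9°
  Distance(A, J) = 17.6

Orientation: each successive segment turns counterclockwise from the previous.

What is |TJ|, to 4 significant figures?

11.82

T is at the origin; TL runs at 2.9° with length 28.7, so L = (28.66, 1.452). The perpendicularity gives LQ at right angles to TL, so LQ runs at 92.90°; with |LQ| = 8.4, Q = (28.24, 9.841). ∠LQR = 99.3° gives QR at 173.6° from the x-axis; with |QR| = 17.9, R = (10.45, 11.84). The perpendicularity gives RF at right angles to QR, so RF runs at -96.40°; with |RF| = 24.8, F = (7.685, -12.81). ∠RFA = 60.3° gives FA at 23.30° from the x-axis; with |FA| = 8.0, A = (15.03, -9.645). ∠FAJ = 94.9° gives AJ at 108.4° from the x-axis; with |AJ| = 17.6, J = (9.478, 7.056). Then |TJ| = |J − T| = 11.82.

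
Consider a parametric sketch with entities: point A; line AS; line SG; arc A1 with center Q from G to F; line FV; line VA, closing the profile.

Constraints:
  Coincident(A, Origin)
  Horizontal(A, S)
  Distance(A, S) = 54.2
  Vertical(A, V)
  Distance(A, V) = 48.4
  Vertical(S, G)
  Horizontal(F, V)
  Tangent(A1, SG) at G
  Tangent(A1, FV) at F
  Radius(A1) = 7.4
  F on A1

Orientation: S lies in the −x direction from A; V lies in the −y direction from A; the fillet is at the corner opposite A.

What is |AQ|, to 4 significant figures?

62.22

AV is vertical with |AV| = 48.4 and V on the −y side, so V = (0.000, -48.40). The virtual corner opposite A is at (-54.20, -48.40). Since A1 is tangent to SG there, QG ⟂ SG and the tangent condition forces QF to be normal to FV, with radius 7.4, so the center Q sits 7.4 in from both sides at Q = (-46.80, -41.00). Then |AQ| = |Q − A| = 62.22.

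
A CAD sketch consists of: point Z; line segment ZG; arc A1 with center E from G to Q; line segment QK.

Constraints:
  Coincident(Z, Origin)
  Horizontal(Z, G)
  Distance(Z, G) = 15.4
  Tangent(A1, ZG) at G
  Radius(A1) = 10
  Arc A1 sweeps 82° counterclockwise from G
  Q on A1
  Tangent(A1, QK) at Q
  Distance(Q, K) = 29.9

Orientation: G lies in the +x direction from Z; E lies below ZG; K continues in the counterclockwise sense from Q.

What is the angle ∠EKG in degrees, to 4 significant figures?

6.289°

Z is at the origin; ZG is horizontal with |ZG| = 15.4 and G on the +x side, so G = (15.40, 0.000). Tangency of A1 to ZG means the radius EG is perpendicular to ZG, so E = G + (0, -10) = (15.40, -10.00). On A1, G sits at bearing 90° from E; an 82° counterclockwise sweep puts Q at bearing 172°, so Q = E + 10.0·(cos 172°, sin 172°) = (5.497, -8.608). The tangent condition forces EQ to be normal to QK, so QK runs along (−sin 172°, cos 172°); with |QK| = 29.9, K = (1.336, -38.22). Then cos ∠EKG = KE·KG / (|KE||KG|), giving 6.289°.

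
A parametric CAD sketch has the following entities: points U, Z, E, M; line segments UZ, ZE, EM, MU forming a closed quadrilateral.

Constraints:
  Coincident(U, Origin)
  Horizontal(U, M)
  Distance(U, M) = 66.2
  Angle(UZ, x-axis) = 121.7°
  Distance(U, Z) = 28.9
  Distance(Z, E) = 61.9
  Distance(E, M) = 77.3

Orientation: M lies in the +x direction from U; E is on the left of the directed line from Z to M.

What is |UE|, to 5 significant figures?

73.807

U is at the origin; UM is horizontal with |UM| = 66.2 and M in +x, so M = (66.2, 0). UZ runs at 121.7° with |UZ| = 28.9, so Z = (-15.186, 24.588). E is determined by |ZE| = 61.9 and |EM| = 77.3 together: it lies at the intersection of circle(Z, 61.9) and circle(M, 77.3). With |ZM| = 85.019, the foot of the radical line on ZM is 29.903 from Z and the perpendicular offset is √(61.9² − 29.903²) = 54.198. Taking the left-of-ZM solution: E = (29.113, 67.822).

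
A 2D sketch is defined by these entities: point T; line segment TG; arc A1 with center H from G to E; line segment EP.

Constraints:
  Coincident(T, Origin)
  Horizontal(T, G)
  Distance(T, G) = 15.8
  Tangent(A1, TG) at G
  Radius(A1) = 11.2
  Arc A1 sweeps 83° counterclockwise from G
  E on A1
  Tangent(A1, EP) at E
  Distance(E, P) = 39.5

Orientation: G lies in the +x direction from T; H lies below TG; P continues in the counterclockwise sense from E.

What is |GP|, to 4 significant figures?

51.56

T is at the origin; TG is horizontal with |TG| = 15.8 and G on the +x side, so G = (15.80, 0.000). The tangent condition forces HG to be normal to TG, so H = G + (0, -11.2) = (15.80, -11.20). On A1, G sits at bearing 90° from H; an 83° counterclockwise sweep puts E at bearing 173°, so E = H + 11.2·(cos 173°, sin 173°) = (4.683, -9.835). Tangency of A1 to EP means the radius HE is perpendicular to EP, so EP runs along (−sin 173°, cos 173°); with |EP| = 39.5, P = (-0.1304, -49.04). Then |GP| = |P − G| = 51.56.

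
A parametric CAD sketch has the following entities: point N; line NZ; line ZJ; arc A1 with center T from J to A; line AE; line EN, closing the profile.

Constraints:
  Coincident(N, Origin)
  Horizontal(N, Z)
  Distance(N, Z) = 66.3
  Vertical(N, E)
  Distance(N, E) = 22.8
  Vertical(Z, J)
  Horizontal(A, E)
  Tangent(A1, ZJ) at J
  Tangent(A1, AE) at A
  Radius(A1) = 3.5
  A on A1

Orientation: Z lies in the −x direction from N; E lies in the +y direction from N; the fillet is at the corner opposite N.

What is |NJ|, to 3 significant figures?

69.1

The virtual corner opposite N is at (-66.3, 22.8). Tangency of A1 to ZJ means the radius TJ is perpendicular to ZJ and since A1 is tangent to AE there, TA ⟂ AE, with radius 3.5, so the center T sits 3.5 in from both sides at T = (-62.8, 19.3). That places the tangent points at J = (-66.3, 19.3) on ZJ and A = (-62.8, 22.8) on AE. Then |NJ| = |J − N| = 69.1.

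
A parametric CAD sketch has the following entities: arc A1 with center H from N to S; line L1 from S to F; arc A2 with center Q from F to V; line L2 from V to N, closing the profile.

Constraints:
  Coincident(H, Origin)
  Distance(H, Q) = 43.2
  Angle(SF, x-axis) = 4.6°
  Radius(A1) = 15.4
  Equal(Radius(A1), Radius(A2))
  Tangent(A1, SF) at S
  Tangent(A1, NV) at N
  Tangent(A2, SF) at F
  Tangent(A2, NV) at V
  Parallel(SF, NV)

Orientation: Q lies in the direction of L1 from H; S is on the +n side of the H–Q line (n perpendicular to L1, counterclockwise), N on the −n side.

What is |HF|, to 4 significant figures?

45.86

The slot axis is L1's direction at 4.6°, so u = (cos 4.6°, sin 4.6°) = (0.9968, 0.08020) and n = (−sin 4.6°, cos 4.6°) = (-0.08020, 0.9968). H is at the origin and Q lies 43.2 along u from H, so Q = 43.2·u = (43.06, 3.465). Tangency of A1 to both parallel lines with radius 15.4 puts S and N at H ± 15.4·n: S = (-1.235, 15.35), N = (1.235, -15.35). Equal radii place F and V the same way about Q: F = Q + 15.4·n = (41.83, 18.81), V = Q − 15.4·n = (44.30, -11.89). Then |HF| = |F − H| = 45.86.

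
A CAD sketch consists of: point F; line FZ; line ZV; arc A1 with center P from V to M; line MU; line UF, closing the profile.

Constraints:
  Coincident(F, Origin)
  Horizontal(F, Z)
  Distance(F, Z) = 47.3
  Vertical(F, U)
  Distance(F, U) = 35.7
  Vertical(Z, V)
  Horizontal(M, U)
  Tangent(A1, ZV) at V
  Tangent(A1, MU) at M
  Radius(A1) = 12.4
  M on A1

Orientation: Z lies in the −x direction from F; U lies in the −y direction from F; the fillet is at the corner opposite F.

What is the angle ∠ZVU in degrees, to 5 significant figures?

104.69°

The virtual corner opposite F is at (-47.300, -35.700). Tangency of A1 to ZV means the radius PV is perpendicular to ZV and A1 meets MU tangentially, so PM is at right angles to MU, with radius 12.4, so the center P sits 12.4 in from both sides at P = (-34.900, -23.300). That places the tangent points at V = (-47.300, -23.300) on ZV and M = (-34.900, -35.700) on MU. Then cos ∠ZVU = VZ·VU / (|VZ||VU|), giving 104.69°.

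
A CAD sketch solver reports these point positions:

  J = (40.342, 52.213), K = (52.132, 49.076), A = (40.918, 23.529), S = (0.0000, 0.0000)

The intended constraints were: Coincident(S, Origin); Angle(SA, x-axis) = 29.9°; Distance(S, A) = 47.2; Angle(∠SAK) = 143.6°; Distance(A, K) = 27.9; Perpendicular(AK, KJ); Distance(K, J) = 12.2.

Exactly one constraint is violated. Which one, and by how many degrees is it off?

Perpendicular(AK, KJ) — off by 8.80°.

S = (0.00, 0.00) ✓; SA at 29.90° ✓; |SA| = 47.20 ✓; ∠SAK = 143.6° ✓; |AK| = 27.90 ✓; ∠(AK, KJ) = 98.80° ✗; |KJ| = 12.20 ✓.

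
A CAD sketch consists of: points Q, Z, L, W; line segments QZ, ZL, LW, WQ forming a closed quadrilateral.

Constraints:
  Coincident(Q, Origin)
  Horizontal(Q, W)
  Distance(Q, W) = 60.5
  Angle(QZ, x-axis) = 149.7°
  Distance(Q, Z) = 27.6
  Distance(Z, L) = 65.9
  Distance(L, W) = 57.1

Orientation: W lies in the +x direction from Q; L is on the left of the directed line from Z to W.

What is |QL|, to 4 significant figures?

58.67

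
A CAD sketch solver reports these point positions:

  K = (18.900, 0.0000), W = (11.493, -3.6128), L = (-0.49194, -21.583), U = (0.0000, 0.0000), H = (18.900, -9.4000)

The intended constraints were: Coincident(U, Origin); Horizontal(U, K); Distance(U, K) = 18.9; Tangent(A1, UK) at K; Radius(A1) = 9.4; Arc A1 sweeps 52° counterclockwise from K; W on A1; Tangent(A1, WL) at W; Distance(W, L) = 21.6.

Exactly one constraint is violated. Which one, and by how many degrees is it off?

Tangent(A1, WL) at W — off by 4.30°.

U = (0.00, 0.00) ✓; U.y = 0.00, K.y = 0.00 ✓; |UK| = 18.90 ✓; ∠(HK, KU) = 90.00° ✓; |HK| = 9.400 ✓; bearing(H→W) − bearing(H→K) = 52.00° ✓; |HW| = 9.400 ✓; ∠(HW, WL) = 85.70° ✗; |WL| = 21.60 ✓.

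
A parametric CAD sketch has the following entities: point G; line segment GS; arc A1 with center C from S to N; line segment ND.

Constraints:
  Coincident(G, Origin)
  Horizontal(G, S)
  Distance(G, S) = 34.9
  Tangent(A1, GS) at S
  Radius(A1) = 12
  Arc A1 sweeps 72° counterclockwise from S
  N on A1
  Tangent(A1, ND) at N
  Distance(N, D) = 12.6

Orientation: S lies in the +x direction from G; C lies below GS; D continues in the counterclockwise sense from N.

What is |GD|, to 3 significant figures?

28.2

On A1, S sits at bearing 90° from C; a 72° counterclockwise sweep puts N at bearing 162°, so N = C + 12.0·(cos 162°, sin 162°) = (23.5, -8.29). Since A1 is tangent to ND there, CN ⟂ ND, so ND runs along (−sin 162°, cos 162°); with |ND| = 12.6, D = (19.6, -20.3). Then |GD| = |D − G| = 28.2.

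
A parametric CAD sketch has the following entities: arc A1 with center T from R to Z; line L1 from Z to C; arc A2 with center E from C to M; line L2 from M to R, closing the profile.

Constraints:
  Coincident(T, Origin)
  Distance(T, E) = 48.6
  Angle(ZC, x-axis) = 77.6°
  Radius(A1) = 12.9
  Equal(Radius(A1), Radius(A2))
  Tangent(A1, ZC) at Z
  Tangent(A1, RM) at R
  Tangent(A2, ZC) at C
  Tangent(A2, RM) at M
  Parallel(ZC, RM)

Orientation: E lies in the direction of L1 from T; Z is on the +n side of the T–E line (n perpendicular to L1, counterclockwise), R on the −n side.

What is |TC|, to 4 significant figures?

50.28

The slot axis is L1's direction at 77.6°, so u = (cos 77.6°, sin 77.6°) = (0.2147, 0.9767) and n = (−sin 77.6°, cos 77.6°) = (-0.9767, 0.2147). T is at the origin and E lies 48.6 along u from T, so E = 48.6·u = (10.44, 47.47). Tangency of A1 to both parallel lines with radius 12.9 puts Z and R at T ± 12.9·n: Z = (-12.60, 2.770), R = (12.60, -2.770). Equal radii place C and M the same way about E: C = E + 12.9·n = (-2.163, 50.24), M = E − 12.9·n = (23.04, 44.70). Then |TC| = |C − T| = 50.28.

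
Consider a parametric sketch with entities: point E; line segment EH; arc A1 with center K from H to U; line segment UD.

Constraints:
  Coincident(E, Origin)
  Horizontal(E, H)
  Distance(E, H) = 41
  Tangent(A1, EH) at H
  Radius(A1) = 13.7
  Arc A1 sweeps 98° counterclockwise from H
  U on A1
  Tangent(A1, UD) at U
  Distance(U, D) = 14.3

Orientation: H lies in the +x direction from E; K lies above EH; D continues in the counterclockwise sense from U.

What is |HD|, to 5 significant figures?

31.939

E is at the origin; E and H share the same y with |EH| = 41.0 and H on the +x side, so H = (41.000, 0.0000). Since A1 is tangent to EH there, KH ⟂ EH, so K = H + (0, 13.7) = (41.000, 13.700). On A1, H sits at bearing -90° from K; a 98° counterclockwise sweep puts U at bearing 8°, so U = K + 13.7·(cos 8°, sin 8°) = (54.567, 15.607). Tangency of A1 to UD means the radius KU is perpendicular to UD, so UD runs along (−sin 8°, cos 8°); with |UD| = 14.3, D = (52.576, 29.768). Then |HD| = |D − H| = 31.939.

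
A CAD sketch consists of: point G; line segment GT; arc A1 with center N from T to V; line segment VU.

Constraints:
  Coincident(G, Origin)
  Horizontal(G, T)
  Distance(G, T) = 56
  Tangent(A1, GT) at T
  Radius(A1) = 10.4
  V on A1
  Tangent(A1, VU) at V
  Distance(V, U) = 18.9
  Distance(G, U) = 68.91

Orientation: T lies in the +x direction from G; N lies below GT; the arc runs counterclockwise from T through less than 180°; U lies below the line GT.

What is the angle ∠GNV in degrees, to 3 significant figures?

53.8°

Checks: |NV| = 10.40 ✓; ∠(NV, VU) = 90.00° ✓; |VU| = 18.90 ✓; |GU| = 68.91 ✓.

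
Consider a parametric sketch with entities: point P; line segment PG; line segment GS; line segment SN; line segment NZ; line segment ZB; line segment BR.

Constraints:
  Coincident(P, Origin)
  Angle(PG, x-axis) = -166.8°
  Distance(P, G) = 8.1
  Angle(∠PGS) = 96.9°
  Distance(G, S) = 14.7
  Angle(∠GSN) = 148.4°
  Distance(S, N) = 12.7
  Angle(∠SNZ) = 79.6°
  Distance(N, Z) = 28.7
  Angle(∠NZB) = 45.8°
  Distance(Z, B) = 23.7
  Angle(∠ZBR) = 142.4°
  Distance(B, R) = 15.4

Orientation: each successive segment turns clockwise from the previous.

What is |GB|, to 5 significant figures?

6.4250

∠SNZ = 79.6° gives NZ at -21.900° from the x-axis; with |NZ| = 28.7, Z = (16.223, 13.695). ∠NZB = 45.8° gives ZB at -156.10° from the x-axis; with |ZB| = 23.7, B = (-5.4447, 4.0935). Then |GB| = |B − G| = 6.4250.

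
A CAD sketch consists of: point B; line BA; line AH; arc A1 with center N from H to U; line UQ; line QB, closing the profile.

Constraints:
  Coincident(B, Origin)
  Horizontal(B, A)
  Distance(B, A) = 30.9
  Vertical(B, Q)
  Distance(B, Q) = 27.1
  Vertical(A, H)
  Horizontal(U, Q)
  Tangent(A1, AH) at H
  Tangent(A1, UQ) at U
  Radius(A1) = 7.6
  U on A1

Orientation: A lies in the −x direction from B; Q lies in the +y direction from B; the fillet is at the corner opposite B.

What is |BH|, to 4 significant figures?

36.54

The virtual corner opposite B is at (-30.90, 27.10). A1 meets AH tangentially, so NH is at right angles to AH and the tangent condition forces NU to be normal to UQ, with radius 7.6, so the center N sits 7.6 in from both sides at N = (-23.30, 19.50). That places the tangent points at H = (-30.90, 19.50) on AH and U = (-23.30, 27.10) on UQ. Then |BH| = |H − B| = 36.54.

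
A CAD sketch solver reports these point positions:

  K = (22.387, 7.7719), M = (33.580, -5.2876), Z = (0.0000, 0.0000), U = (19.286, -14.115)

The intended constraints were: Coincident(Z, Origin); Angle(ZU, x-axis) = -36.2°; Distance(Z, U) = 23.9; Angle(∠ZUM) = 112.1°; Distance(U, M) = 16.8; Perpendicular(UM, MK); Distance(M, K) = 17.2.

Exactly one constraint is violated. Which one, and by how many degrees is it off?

Perpendicular(UM, MK) — off by 8.90°.

Z = (0.00, 0.00) ✓; ZU at -36.20° ✓; |ZU| = 23.90 ✓; ∠ZUM = 112.1° ✓; |UM| = 16.80 ✓; ∠(UM, MK) = 98.90° ✗; |MK| = 17.20 ✓.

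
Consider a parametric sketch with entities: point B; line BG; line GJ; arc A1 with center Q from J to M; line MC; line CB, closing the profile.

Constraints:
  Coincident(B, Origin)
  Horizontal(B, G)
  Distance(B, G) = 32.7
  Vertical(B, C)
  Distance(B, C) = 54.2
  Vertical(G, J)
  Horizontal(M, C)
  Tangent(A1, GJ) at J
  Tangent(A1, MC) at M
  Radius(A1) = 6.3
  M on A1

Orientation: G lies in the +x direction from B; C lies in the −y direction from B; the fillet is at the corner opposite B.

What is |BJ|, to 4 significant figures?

58.00

B is at the origin; BG is horizontal with |BG| = 32.7 and G on the +x side, so G = (32.70, 0.000). B and C share the same x with |BC| = 54.2 and C on the −y side, so C = (0.000, -54.20). The virtual corner opposite B is at (32.70, -54.20). The tangent condition forces QJ to be normal to GJ and since A1 is tangent to MC there, QM ⟂ MC, with radius 6.3, so the center Q sits 6.3 in from both sides at Q = (26.40, -47.90). That places the tangent points at J = (32.70, -47.90) on GJ and M = (26.40, -54.20) on MC. Then |BJ| = |J − B| = 58.00.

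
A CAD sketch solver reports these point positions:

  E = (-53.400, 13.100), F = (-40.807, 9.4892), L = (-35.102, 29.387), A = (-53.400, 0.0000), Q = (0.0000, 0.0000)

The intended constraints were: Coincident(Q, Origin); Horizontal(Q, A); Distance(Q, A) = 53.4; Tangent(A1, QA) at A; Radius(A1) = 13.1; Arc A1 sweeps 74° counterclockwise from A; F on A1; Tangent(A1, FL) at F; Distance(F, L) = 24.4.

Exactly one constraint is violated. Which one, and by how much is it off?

Distance(F, L) = 24.4 — off by 3.70.

Q = (0.00, 0.00) ✓; Q.y = 0.00, A.y = 0.00 ✓; |QA| = 53.40 ✓; ∠(EA, AQ) = 90.00° ✓; |EA| = 13.10 ✓; bearing(E→F) − bearing(E→A) = 74.00° ✓; |EF| = 13.10 ✓; ∠(EF, FL) = 90.00° ✓; |FL| = 20.70 ✗.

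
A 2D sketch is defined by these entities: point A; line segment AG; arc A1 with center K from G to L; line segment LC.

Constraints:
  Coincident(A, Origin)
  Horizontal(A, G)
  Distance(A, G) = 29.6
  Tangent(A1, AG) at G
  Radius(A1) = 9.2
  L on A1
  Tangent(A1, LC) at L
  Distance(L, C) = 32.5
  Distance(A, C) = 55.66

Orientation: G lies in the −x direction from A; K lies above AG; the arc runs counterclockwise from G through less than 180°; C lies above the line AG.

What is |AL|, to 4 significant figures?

25.23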